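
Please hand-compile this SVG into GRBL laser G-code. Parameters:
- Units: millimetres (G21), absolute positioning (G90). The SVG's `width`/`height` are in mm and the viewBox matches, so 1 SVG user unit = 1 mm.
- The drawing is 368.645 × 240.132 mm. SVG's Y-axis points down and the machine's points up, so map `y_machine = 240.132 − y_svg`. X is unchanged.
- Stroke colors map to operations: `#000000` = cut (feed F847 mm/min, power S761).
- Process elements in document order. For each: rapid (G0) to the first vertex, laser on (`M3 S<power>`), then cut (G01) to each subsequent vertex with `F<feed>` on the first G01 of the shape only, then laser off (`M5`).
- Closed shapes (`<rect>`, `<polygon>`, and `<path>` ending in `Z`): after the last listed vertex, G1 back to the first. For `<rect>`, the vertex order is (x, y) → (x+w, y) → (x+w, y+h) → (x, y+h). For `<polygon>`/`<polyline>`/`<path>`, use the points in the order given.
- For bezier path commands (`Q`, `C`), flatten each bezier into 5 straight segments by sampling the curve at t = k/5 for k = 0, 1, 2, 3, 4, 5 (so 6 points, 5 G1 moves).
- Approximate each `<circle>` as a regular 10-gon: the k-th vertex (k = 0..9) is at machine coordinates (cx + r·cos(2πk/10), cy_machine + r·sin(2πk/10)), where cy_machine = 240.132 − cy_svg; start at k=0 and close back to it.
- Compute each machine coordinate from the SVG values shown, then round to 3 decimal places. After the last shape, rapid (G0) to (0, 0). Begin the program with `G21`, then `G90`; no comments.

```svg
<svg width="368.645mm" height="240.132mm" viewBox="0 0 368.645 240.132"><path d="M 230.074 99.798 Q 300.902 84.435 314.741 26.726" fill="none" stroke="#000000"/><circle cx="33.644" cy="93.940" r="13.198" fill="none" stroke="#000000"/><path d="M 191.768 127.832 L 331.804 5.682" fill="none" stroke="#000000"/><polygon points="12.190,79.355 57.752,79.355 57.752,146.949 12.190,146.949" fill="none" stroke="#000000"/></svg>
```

Since the viewBox matches the mm dimensions, user units are millimetres directly. The only transform is the Y-flip y_m = 240.132 − y_svg.

Shape 1 is a quadratic bezier drawn with `<path>`. Its stroke #000000 means cut at S761, F847. After flipping Y the toolpath is (230.074,140.334) → (256.126,148.173) → (277.618,159.400) → (294.552,174.014) → (306.926,192.016) → (314.741,213.406).

Shape 2 is a circle drawn with `<circle>`. Its stroke #000000 means cut at S761, F847. After flipping Y the toolpath is (46.842,146.192) → (44.321,153.950) → (37.722,158.744) → (29.566,158.744) → (22.967,153.950) → (20.446,146.192) → (22.967,138.434) → (29.566,133.640) → (37.722,133.640) → (44.321,138.434) → (46.842,146.192), returning to the start.

Shape 3 is a line segment drawn with `<path>`. Its stroke #000000 means cut at S761, F847. After flipping Y the toolpath is (191.768,112.300) → (331.804,234.450).

Shape 4 is a rectangle drawn with `<polygon>`. Its stroke #000000 means cut at S761, F847. After flipping Y the toolpath is (12.190,160.777) → (57.752,160.777) → (57.752,93.183) → (12.190,93.183) → (12.190,160.777), returning to the start.

G21
G90
G0 X230.074 Y140.334
M3 S761
G01 X256.126 Y148.173 F847
G01 X277.618 Y159.400
G01 X294.552 Y174.014
G01 X306.926 Y192.016
G01 X314.741 Y213.406
M5
G0 X46.842 Y146.192
M3 S761
G01 X44.321 Y153.950 F847
G01 X37.722 Y158.744
G01 X29.566 Y158.744
G01 X22.967 Y153.950
G01 X20.446 Y146.192
G01 X22.967 Y138.434
G01 X29.566 Y133.640
G01 X37.722 Y133.640
G01 X44.321 Y138.434
G01 X46.842 Y146.192
M5
G0 X191.768 Y112.300
M3 S761
G01 X331.804 Y234.450 F847
M5
G0 X12.190 Y160.777
M3 S761
G01 X57.752 Y160.777 F847
G01 X57.752 Y93.183
G01 X12.190 Y93.183
G01 X12.190 Y160.777
M5
G0 X0.000 Y0.000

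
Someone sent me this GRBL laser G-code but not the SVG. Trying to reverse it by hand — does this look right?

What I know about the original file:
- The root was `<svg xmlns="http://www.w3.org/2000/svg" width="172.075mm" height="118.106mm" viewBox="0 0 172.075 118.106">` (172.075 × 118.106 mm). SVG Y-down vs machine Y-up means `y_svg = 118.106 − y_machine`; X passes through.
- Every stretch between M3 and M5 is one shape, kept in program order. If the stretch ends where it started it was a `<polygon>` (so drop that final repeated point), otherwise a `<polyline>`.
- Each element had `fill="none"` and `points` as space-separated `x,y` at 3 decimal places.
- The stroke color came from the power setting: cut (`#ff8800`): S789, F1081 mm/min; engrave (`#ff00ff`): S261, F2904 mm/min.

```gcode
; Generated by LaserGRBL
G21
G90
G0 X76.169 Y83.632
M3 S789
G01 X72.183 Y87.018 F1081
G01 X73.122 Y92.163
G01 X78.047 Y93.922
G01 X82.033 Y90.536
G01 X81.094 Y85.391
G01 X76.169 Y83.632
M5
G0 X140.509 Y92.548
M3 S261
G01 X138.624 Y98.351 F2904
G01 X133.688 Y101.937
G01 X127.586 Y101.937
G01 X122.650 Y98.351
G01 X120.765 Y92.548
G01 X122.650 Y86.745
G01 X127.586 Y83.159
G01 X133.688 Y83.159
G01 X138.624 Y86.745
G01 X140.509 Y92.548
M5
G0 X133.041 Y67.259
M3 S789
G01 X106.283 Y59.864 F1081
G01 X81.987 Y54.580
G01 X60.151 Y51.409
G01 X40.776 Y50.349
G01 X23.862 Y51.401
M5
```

<svg xmlns="http://www.w3.org/2000/svg" width="172.075mm" height="118.106mm" viewBox="0 0 172.075 118.106">
  <polygon points="76.169,34.474 72.183,31.088 73.122,25.943 78.047,24.184 82.033,27.570 81.094,32.715" fill="none" stroke="#ff8800"/>
  <polygon points="140.509,25.558 138.624,19.755 133.688,16.169 127.586,16.169 122.650,19.755 120.765,25.558 122.650,31.361 127.586,34.947 133.688,34.947 138.624,31.361" fill="none" stroke="#ff00ff"/>
  <polyline points="133.041,50.847 106.283,58.242 81.987,63.526 60.151,66.697 40.776,67.757 23.862,66.705" fill="none" stroke="#ff8800"/>
</svg>

y_svg = 118.106 − y_m.

[1] S789→`#ff8800` (cut); closed run; points: 76.169,34.474 72.183,31.088 73.122,25.943 78.047,24.184 82.033,27.570 81.094,32.715

[2] S261→`#ff00ff` (engrave); closed run; points: 140.509,25.558 138.624,19.755 133.688,16.169 127.586,16.169 122.650,19.755 120.765,25.558 122.650,31.361 127.586,34.947 133.688,34.947 138.624,31.361

[3] S789→`#ff8800` (cut); open run; points: 133.041,50.847 106.283,58.242 81.987,63.526 60.151,66.697 40.776,67.757 23.862,66.705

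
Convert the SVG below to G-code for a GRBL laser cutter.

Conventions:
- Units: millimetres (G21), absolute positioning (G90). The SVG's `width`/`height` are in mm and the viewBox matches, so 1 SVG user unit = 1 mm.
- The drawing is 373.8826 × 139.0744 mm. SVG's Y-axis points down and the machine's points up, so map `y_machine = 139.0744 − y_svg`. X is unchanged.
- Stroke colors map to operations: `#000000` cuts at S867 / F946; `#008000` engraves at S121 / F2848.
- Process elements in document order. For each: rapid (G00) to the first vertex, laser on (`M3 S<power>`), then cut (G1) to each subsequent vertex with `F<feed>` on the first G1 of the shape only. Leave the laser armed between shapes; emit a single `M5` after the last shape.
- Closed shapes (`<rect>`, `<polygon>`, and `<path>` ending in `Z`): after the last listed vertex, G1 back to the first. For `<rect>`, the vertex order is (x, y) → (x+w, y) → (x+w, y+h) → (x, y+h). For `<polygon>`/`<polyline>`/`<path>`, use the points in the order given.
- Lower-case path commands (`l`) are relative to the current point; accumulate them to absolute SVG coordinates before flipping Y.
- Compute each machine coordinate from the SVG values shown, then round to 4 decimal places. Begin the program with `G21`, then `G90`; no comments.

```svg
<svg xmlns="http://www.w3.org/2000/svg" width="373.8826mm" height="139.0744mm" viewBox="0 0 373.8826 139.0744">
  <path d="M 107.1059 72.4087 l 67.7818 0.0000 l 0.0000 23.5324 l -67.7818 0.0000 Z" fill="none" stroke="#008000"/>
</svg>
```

G21
G90
G00 X107.1059 Y66.6657
M3 S121
G1 X174.8877 Y66.6657 F2848
G1 X174.8877 Y43.1333
G1 X107.1059 Y43.1333
G1 X107.1059 Y66.6657
M5

Since the viewBox matches the mm dimensions, user units are millimetres directly. The only transform is the Y-flip y_m = 139.0744 − y_svg.

Shape 1 is a rectangle drawn with `<path>`. Its stroke #008000 means engrave at S121, F2848. After flipping Y the toolpath is (107.1059,66.6657) → (174.8877,66.6657) → (174.8877,43.1333) → (107.1059,43.1333) → (107.1059,66.6657), returning to the start.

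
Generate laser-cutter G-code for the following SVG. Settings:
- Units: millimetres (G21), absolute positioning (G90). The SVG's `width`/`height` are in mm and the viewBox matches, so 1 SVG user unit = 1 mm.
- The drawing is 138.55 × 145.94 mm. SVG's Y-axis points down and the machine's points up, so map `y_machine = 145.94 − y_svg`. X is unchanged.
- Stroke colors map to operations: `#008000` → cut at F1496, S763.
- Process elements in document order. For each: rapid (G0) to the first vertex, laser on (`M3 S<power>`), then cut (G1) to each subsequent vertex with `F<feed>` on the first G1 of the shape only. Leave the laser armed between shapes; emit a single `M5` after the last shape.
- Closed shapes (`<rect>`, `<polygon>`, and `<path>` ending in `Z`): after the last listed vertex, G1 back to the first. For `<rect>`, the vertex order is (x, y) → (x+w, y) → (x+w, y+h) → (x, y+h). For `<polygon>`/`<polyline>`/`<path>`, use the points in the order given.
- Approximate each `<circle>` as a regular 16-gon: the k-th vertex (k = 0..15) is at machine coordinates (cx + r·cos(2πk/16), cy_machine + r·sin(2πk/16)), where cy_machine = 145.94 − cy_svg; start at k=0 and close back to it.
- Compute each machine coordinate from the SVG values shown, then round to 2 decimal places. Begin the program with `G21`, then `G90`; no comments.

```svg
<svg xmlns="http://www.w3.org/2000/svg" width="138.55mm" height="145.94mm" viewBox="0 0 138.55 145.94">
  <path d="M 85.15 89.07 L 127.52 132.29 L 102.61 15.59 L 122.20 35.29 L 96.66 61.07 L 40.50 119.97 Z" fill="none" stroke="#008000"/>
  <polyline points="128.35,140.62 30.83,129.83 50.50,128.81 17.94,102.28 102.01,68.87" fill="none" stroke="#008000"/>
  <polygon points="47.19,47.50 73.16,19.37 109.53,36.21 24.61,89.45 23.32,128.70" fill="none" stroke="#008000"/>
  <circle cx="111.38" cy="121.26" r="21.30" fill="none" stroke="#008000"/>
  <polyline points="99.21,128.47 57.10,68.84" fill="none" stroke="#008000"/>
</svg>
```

G21
G90
G0 X85.15 Y56.87
M3 S763
G1 X127.52 Y13.65 F1496
G1 X102.61 Y130.35
G1 X122.20 Y110.65
G1 X96.66 Y84.87
G1 X40.50 Y25.97
G1 X85.15 Y56.87
G0 X128.35 Y5.32
M3 S763
G1 X30.83 Y16.11 F1496
G1 X50.50 Y17.13
G1 X17.94 Y43.66
G1 X102.01 Y77.07
G0 X47.19 Y98.44
M3 S763
G1 X73.16 Y126.57 F1496
G1 X109.53 Y109.73
G1 X24.61 Y56.49
G1 X23.32 Y17.24
G1 X47.19 Y98.44
G0 X132.68 Y24.68
M3 S763
G1 X131.06 Y32.83 F1496
G1 X126.44 Y39.74
G1 X119.53 Y44.36
G1 X111.38 Y45.98
G1 X103.23 Y44.36
G1 X96.32 Y39.74
G1 X91.70 Y32.83
G1 X90.08 Y24.68
G1 X91.70 Y16.53
G1 X96.32 Y9.62
G1 X103.23 Y5.00
G1 X111.38 Y3.38
G1 X119.53 Y5.00
G1 X126.44 Y9.62
G1 X131.06 Y16.53
G1 X132.68 Y24.68
G0 X99.21 Y17.47
M3 S763
G1 X57.10 Y77.10 F1496
M5

1 u = 1 mm; y_m = 145.94 − y.

[1] `<path>` closed polygon, #008000→cut S763 F1496: (85.15,56.87) → (127.52,13.65) → (102.61,130.35) → (122.20,110.65) → (96.66,84.87) → (40.50,25.97) → (85.15,56.87) (closed)

[2] `<polyline>` open polyline, #008000→cut S763 F1496: (128.35,5.32) → (30.83,16.11) → (50.50,17.13) → (17.94,43.66) → (102.01,77.07)

[3] `<polygon>` closed polygon, #008000→cut S763 F1496: (47.19,98.44) → (73.16,126.57) → (109.53,109.73) → (24.61,56.49) → (23.32,17.24) → (47.19,98.44) (closed)

[4] `<circle>` circle, #008000→cut S763 F1496: (132.68,24.68) → (131.06,32.83) → (126.44,39.74) → (119.53,44.36) → (111.38,45.98) → (103.23,44.36) → (96.32,39.74) → (91.70,32.83) → (90.08,24.68) → (91.70,16.53) → (96.32,9.62) → (103.23,5.00) → (111.38,3.38) → (119.53,5.00) → (126.44,9.62) → (131.06,16.53) → (132.68,24.68) (closed)

[5] `<polyline>` line segment, #008000→cut S763 F1496: (99.21,17.47) → (57.10,77.10)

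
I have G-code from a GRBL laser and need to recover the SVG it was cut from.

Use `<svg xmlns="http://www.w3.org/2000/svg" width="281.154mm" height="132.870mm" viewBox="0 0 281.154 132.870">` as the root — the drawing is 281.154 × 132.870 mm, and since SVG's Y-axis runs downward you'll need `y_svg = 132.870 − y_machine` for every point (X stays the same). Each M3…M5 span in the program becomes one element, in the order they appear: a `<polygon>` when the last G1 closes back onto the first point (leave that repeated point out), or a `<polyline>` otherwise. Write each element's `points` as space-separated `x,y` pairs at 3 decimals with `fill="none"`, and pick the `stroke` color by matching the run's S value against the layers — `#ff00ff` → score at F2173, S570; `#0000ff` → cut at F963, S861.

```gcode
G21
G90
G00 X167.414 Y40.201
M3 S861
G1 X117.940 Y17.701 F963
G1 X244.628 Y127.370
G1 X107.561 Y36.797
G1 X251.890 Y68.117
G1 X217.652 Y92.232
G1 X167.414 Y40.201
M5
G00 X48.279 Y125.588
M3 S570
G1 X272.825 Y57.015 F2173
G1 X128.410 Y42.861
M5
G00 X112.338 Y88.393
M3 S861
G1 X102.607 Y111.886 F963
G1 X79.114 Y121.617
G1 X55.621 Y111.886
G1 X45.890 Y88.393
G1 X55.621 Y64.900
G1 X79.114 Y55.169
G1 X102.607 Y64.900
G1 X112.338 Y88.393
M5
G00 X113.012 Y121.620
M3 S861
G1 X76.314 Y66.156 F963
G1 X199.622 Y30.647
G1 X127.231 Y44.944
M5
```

<svg xmlns="http://www.w3.org/2000/svg" width="281.154mm" height="132.870mm" viewBox="0 0 281.154 132.870">
  <polygon points="167.414,92.669 117.940,115.169 244.628,5.500 107.561,96.073 251.890,64.753 217.652,40.638" fill="none" stroke="#0000ff"/>
  <polyline points="48.279,7.282 272.825,75.855 128.410,90.009" fill="none" stroke="#ff00ff"/>
  <polygon points="112.338,44.477 102.607,20.984 79.114,11.253 55.621,20.984 45.890,44.477 55.621,67.970 79.114,77.701 102.607,67.970" fill="none" stroke="#0000ff"/>
  <polyline points="113.012,11.250 76.314,66.714 199.622,102.223 127.231,87.926" fill="none" stroke="#0000ff"/>
</svg>

Machine Y-up, SVG Y-down with viewBox height 132.870, so y_svg = 132.870 − y_machine; X carries over.

Run 1: the run's S861 means `#0000ff` (cut). The run returns to its start, so emit a `<polygon>` with points (Y-flipped): 167.414,92.669 117.940,115.169 244.628,5.500 107.561,96.073 251.890,64.753 217.652,40.638.

Run 2: S570 ⇒ score layer `#ff00ff`. The run is open, so emit a `<polyline>` with points (Y-flipped): 48.279,7.282 272.825,75.855 128.410,90.009.

Run 3: the run's S861 means `#0000ff` (cut). The run returns to its start, so emit a `<polygon>` with points (Y-flipped): 112.338,44.477 102.607,20.984 79.114,11.253 55.621,20.984 45.890,44.477 55.621,67.970 79.114,77.701 102.607,67.970.

Run 4: the run's S861 means `#0000ff` (cut). The run is open, so emit a `<polyline>` with points (Y-flipped): 113.012,11.250 76.314,66.714 199.622,102.223 127.231,87.926.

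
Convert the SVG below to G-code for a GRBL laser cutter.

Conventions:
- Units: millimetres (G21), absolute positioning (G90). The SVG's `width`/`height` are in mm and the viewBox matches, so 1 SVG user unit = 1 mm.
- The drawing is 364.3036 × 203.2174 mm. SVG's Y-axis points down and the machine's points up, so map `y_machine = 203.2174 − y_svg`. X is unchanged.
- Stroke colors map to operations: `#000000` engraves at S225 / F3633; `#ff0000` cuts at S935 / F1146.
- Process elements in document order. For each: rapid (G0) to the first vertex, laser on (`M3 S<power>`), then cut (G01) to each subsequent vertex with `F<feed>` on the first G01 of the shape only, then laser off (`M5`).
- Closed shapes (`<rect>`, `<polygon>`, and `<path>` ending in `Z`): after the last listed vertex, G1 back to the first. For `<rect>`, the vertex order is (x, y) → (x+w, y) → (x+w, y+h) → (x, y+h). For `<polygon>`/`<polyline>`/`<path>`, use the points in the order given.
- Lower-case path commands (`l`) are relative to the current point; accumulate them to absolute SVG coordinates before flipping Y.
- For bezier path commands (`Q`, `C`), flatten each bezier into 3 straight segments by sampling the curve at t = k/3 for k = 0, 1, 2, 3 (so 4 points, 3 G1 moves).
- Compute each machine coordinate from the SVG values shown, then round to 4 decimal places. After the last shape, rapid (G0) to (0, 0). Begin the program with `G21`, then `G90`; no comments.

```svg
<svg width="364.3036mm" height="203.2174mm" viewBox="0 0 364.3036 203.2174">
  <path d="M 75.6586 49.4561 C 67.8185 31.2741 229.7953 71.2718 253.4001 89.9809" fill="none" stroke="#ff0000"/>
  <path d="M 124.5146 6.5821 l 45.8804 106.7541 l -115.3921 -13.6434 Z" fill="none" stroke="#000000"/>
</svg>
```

G21
G90
G0 X75.6586 Y153.7613
M3 S935
G01 X113.0097 Y155.4933 F1146
G01 X195.0857 Y136.0985
G01 X253.4001 Y113.2365
M5
G0 X124.5146 Y196.6353
M3 S225
G01 X170.3950 Y89.8812 F3633
G01 X55.0029 Y103.5246
G01 X124.5146 Y196.6353
M5
G0 X0.0000 Y0.0000

1 u = 1 mm; y_m = 203.2174 − y.

[1] `<path>` cubic bezier, #ff0000→cut S935 F1146: (75.6586,153.7613) → (113.0097,155.4933) → (195.0857,136.0985) → (253.4001,113.2365)

[2] `<path>` regular polygon, #000000→engrave S225 F3633: (124.5146,196.6353) → (170.3950,89.8812) → (55.0029,103.5246) → (124.5146,196.6353) (closed)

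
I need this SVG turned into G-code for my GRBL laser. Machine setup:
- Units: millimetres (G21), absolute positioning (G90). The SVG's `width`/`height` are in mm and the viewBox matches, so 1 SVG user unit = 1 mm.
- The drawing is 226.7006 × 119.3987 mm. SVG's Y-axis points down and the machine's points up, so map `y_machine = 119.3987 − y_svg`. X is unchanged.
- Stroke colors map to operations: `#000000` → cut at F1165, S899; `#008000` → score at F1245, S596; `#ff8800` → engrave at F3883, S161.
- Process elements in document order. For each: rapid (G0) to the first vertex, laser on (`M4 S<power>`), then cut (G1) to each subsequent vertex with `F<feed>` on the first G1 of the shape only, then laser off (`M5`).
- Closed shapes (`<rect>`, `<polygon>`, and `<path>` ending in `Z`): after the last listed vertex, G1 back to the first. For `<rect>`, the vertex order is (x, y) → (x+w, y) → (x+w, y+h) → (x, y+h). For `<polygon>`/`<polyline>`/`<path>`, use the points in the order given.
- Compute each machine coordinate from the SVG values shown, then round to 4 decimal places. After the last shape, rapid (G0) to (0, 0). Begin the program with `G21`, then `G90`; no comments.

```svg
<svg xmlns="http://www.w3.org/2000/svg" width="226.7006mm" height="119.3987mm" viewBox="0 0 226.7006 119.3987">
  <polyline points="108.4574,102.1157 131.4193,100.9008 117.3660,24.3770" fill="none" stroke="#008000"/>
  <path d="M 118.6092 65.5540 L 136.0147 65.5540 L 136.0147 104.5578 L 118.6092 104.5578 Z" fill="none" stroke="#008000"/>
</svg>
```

G21
G90
G0 X108.4574 Y17.2830
M4 S596
G1 X131.4193 Y18.4979 F1245
G1 X117.3660 Y95.0217
M5
G0 X118.6092 Y53.8447
M4 S596
G1 X136.0147 Y53.8447 F1245
G1 X136.0147 Y14.8409
G1 X118.6092 Y14.8409
G1 X118.6092 Y53.8447
M5
G0 X0.0000 Y0.0000

Since the viewBox matches the mm dimensions, user units are millimetres directly. The only transform is the Y-flip y_m = 119.3987 − y_svg.

Shape 1 is a open polyline drawn with `<polyline>`. Its stroke #008000 means score at S596, F1245. After flipping Y the toolpath is (108.4574,17.2830) → (131.4193,18.4979) → (117.3660,95.0217).

Shape 2 is a rectangle drawn with `<path>`. Its stroke #008000 means score at S596, F1245. After flipping Y the toolpath is (118.6092,53.8447) → (136.0147,53.8447) → (136.0147,14.8409) → (118.6092,14.8409) → (118.6092,53.8447), returning to the start.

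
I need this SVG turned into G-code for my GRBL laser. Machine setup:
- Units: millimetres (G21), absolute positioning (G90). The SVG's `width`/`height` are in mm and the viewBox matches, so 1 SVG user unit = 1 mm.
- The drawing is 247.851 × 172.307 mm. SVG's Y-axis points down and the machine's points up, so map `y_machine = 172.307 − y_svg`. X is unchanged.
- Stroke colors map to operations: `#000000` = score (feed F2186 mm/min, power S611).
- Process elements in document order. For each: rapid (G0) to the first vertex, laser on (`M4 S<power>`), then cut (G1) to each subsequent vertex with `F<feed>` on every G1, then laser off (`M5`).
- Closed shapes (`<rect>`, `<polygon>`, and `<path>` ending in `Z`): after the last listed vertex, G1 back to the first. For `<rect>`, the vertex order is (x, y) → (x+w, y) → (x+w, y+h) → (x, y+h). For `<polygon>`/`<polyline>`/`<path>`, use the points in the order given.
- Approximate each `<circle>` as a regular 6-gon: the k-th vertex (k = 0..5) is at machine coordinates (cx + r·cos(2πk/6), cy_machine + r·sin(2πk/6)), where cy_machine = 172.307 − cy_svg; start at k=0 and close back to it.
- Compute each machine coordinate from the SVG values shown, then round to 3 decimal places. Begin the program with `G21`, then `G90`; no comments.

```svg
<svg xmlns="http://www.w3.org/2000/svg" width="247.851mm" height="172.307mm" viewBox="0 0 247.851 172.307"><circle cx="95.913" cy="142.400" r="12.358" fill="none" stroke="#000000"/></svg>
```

G21
G90
G0 X108.271 Y29.907
M4 S611
G1 X102.092 Y40.609 F2186
G1 X89.734 Y40.609 F2186
G1 X83.555 Y29.907 F2186
G1 X89.734 Y19.205 F2186
G1 X102.092 Y19.205 F2186
G1 X108.271 Y29.907 F2186
M5

Since the viewBox matches the mm dimensions, user units are millimetres directly. The only transform is the Y-flip y_m = 172.307 − y_svg.

Shape 1 is a circle drawn with `<circle>`. Its stroke #000000 means score at S611, F2186. After flipping Y the toolpath is (108.271,29.907) → (102.092,40.609) → (89.734,40.609) → (83.555,29.907) → (89.734,19.205) → (102.092,19.205) → (108.271,29.907), returning to the start.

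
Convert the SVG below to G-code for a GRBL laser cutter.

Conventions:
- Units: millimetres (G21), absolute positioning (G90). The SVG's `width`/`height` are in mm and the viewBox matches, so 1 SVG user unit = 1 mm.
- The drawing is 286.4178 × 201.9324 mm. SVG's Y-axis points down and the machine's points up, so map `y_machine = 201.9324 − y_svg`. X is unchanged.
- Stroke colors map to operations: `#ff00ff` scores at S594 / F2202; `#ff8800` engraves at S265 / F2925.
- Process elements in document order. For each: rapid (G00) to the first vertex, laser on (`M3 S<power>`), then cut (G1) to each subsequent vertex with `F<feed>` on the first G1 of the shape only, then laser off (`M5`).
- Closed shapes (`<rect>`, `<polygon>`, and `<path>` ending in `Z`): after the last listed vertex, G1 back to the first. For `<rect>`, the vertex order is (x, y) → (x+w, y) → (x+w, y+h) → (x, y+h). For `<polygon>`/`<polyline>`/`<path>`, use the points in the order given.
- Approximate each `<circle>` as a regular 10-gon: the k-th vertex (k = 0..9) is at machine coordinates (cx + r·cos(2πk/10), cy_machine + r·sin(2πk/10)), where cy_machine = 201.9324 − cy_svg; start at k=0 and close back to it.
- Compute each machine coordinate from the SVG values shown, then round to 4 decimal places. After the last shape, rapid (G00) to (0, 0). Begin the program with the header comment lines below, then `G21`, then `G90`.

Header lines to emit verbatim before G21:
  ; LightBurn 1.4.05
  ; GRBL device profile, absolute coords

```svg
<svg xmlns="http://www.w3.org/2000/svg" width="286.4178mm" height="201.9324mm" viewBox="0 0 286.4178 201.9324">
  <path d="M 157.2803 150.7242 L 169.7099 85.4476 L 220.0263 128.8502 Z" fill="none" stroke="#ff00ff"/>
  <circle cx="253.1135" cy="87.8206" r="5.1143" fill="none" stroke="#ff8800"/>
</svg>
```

viewBox `0 0 286.4178 201.9324` with mm width/height → 1 unit = 1 mm. Flip: y_m = 201.9324 − y_svg.

**Shape 1** — `<path>` regular polygon, stroke `#ff00ff` → score (S594, F2202). Machine vertices: (157.2803,51.2082) → (169.7099,116.4848) → (220.0263,73.0822) → (157.2803,51.2082). Closed: final G1 returns to the first vertex.

**Shape 2** — `<circle>` circle, stroke `#ff8800` → engrave (S265, F2925). Machine vertices: (258.2278,114.1118) → (257.2511,117.1179) → (254.6939,118.9758) → (251.5331,118.9758) → (248.9759,117.1179) → (247.9992,114.1118) → (248.9759,111.1057) → (251.5331,109.2478) → (254.6939,109.2478) → (257.2511,111.1057) → (258.2278,114.1118). Closed: final G1 returns to the first vertex.

; LightBurn 1.4.05
; GRBL device profile, absolute coords
G21
G90
G00 X157.2803 Y51.2082
M3 S594
G1 X169.7099 Y116.4848 F2202
G1 X220.0263 Y73.0822
G1 X157.2803 Y51.2082
M5
G00 X258.2278 Y114.1118
M3 S265
G1 X257.2511 Y117.1179 F2925
G1 X254.6939 Y118.9758
G1 X251.5331 Y118.9758
G1 X248.9759 Y117.1179
G1 X247.9992 Y114.1118
G1 X248.9759 Y111.1057
G1 X251.5331 Y109.2478
G1 X254.6939 Y109.2478
G1 X257.2511 Y111.1057
G1 X258.2278 Y114.1118
M5
G00 X0.0000 Y0.0000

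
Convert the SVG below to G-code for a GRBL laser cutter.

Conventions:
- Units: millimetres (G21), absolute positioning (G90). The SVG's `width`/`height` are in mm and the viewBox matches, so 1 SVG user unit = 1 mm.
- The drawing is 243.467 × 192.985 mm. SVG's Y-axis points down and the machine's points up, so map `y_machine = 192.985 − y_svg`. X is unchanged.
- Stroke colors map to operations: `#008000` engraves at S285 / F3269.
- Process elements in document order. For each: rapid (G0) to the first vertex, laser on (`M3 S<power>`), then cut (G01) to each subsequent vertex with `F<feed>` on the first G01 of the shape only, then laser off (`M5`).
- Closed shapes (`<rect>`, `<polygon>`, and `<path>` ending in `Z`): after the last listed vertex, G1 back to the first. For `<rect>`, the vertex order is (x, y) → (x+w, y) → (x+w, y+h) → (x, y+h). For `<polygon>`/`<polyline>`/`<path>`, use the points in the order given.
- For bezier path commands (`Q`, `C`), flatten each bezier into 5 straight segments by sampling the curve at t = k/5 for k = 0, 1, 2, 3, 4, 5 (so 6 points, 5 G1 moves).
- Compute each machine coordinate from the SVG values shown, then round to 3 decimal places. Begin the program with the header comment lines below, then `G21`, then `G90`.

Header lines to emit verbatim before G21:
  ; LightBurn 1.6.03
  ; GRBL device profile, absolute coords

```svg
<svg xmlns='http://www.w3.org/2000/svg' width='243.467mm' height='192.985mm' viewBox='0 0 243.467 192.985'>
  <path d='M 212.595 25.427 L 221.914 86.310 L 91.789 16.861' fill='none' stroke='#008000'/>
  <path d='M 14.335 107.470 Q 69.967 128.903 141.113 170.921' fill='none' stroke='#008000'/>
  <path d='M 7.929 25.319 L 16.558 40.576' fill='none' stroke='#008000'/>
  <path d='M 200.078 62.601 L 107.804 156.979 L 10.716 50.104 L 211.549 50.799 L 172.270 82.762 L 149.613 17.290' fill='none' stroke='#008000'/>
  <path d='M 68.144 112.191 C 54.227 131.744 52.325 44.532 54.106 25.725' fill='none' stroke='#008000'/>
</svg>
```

1 u = 1 mm; y_m = 192.985 − y.

[1] `<path>` open polyline, #008000→engrave S285 F3269: (212.595,167.558) → (221.914,106.675) → (91.789,176.124)

[2] `<path>` quadratic bezier, #008000→engrave S285 F3269: (14.335,85.515) → (37.208,76.118) → (61.323,65.075) → (86.678,52.385) → (113.275,38.048) → (141.113,22.064)

[3] `<path>` line segment, #008000→engrave S285 F3269: (7.929,167.666) → (16.558,152.409)

[4] `<path>` open polyline, #008000→engrave S285 F3269: (200.078,130.384) → (107.804,36.006) → (10.716,142.881) → (211.549,142.186) → (172.270,110.223) → (149.613,175.695)

[5] `<path>` cubic bezier, #008000→engrave S285 F3269: (68.144,80.794) → (61.169,80.473) → (56.678,97.367) → (54.270,123.068) → (53.546,149.169) → (54.106,167.260)

; LightBurn 1.6.03
; GRBL device profile, absolute coords
G21
G90
G0 X212.595 Y167.558
M3 S285
G01 X221.914 Y106.675 F3269
G01 X91.789 Y176.124
M5
G0 X14.335 Y85.515
M3 S285
G01 X37.208 Y76.118 F3269
G01 X61.323 Y65.075
G01 X86.678 Y52.385
G01 X113.275 Y38.048
G01 X141.113 Y22.064
M5
G0 X7.929 Y167.666
M3 S285
G01 X16.558 Y152.409 F3269
M5
G0 X200.078 Y130.384
M3 S285
G01 X107.804 Y36.006 F3269
G01 X10.716 Y142.881
G01 X211.549 Y142.186
G01 X172.270 Y110.223
G01 X149.613 Y175.695
M5
G0 X68.144 Y80.794
M3 S285
G01 X61.169 Y80.473 F3269
G01 X56.678 Y97.367
G01 X54.270 Y123.068
G01 X53.546 Y149.169
G01 X54.106 Y167.260
M5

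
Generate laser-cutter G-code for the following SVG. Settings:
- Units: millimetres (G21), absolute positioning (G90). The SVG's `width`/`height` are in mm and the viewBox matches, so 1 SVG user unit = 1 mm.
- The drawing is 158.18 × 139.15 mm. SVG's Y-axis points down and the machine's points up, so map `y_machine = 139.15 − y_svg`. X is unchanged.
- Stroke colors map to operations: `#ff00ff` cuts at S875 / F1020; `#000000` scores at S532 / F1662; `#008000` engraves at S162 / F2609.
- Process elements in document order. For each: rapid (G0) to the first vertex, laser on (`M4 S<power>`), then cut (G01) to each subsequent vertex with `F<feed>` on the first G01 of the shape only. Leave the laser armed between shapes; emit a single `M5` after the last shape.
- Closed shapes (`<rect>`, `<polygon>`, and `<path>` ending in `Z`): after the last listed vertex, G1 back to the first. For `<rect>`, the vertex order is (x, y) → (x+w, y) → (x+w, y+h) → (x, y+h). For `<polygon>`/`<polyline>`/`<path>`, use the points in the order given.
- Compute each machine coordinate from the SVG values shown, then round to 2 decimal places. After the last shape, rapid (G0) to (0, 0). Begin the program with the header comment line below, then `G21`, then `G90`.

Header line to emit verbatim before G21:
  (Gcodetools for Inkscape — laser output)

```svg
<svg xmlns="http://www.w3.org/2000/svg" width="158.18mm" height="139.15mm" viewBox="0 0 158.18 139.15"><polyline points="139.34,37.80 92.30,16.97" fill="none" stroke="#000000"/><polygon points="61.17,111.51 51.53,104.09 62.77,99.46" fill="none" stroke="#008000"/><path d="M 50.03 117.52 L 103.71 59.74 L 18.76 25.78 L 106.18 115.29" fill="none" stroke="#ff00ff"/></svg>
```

(Gcodetools for Inkscape — laser output)
G21
G90
G0 X139.34 Y101.35
M4 S532
G01 X92.30 Y122.18 F1662
G0 X61.17 Y27.64
M4 S162
G01 X51.53 Y35.06 F2609
G01 X62.77 Y39.69
G01 X61.17 Y27.64
G0 X50.03 Y21.63
M4 S875
G01 X103.71 Y79.41 F1020
G01 X18.76 Y113.37
G01 X106.18 Y23.86
M5
G0 X0.00 Y0.00

1 u = 1 mm; y_m = 139.15 − y.

[1] `<polyline>` line segment, #000000→score S532 F1662: (139.34,101.35) → (92.30,122.18)

[2] `<polygon>` regular polygon, #008000→engrave S162 F2609: (61.17,27.64) → (51.53,35.06) → (62.77,39.69) → (61.17,27.64) (closed)

[3] `<path>` open polyline, #ff00ff→cut S875 F1020: (50.03,21.63) → (103.71,79.41) → (18.76,113.37) → (106.18,23.86)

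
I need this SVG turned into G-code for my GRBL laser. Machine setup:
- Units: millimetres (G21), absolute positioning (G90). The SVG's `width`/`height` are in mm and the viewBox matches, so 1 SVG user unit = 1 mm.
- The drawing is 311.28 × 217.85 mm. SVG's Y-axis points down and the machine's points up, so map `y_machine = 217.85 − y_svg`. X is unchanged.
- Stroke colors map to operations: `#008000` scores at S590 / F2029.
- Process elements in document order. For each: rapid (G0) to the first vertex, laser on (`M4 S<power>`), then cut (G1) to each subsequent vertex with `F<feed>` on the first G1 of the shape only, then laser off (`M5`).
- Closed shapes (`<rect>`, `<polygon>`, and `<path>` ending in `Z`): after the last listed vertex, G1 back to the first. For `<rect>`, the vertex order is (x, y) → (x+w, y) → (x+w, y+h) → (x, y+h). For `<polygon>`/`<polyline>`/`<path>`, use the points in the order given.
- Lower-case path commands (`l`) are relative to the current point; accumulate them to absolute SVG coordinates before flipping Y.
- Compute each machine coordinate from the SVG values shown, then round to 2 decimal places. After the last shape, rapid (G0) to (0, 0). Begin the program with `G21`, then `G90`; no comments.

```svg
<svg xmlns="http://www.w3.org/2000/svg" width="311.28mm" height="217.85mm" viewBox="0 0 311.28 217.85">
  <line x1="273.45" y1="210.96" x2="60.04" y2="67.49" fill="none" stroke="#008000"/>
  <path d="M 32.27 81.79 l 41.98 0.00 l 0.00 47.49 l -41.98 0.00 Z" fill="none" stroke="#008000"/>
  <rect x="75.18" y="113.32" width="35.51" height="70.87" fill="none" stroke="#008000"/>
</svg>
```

1 u = 1 mm; y_m = 217.85 − y.

[1] `<line>` line segment, #008000→score S590 F2029: (273.45,6.89) → (60.04,150.36)

[2] `<path>` rectangle, #008000→score S590 F2029: (32.27,136.06) → (74.25,136.06) → (74.25,88.57) → (32.27,88.57) → (32.27,136.06) (closed)

[3] `<rect>` rectangle, #008000→score S590 F2029: (75.18,104.53) → (110.69,104.53) → (110.69,33.66) → (75.18,33.66) → (75.18,104.53) (closed)

G21
G90
G0 X273.45 Y6.89
M4 S590
G1 X60.04 Y150.36 F2029
M5
G0 X32.27 Y136.06
M4 S590
G1 X74.25 Y136.06 F2029
G1 X74.25 Y88.57
G1 X32.27 Y88.57
G1 X32.27 Y136.06
M5
G0 X75.18 Y104.53
M4 S590
G1 X110.69 Y104.53 F2029
G1 X110.69 Y33.66
G1 X75.18 Y33.66
G1 X75.18 Y104.53
M5
G0 X0.00 Y0.00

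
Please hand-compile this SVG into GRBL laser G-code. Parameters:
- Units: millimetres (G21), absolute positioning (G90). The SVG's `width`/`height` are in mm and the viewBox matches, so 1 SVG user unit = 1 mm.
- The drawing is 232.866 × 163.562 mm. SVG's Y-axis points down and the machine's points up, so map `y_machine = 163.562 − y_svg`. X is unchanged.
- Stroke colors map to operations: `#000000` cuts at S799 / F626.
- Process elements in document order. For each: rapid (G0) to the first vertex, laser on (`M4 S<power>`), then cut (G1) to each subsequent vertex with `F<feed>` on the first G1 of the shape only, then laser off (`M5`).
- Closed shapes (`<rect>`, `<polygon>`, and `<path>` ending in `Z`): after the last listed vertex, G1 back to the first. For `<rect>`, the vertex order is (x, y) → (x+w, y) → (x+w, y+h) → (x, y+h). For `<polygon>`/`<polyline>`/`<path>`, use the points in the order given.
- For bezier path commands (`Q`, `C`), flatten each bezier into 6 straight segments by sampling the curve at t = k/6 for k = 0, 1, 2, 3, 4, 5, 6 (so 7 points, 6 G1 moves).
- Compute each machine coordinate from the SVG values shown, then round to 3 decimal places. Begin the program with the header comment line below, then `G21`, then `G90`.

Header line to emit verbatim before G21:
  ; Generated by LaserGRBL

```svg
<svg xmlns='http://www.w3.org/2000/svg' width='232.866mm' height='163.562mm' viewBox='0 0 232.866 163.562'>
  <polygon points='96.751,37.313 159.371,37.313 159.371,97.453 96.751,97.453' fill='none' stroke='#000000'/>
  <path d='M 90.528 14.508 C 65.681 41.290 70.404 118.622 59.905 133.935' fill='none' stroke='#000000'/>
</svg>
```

; Generated by LaserGRBL
G21
G90
G0 X96.751 Y126.249
M4 S799
G1 X159.371 Y126.249 F626
G1 X159.371 Y66.109
G1 X96.751 Y66.109
G1 X96.751 Y126.249
M5
G0 X90.528 Y149.054
M4 S799
G1 X80.361 Y131.972 F626
G1 X73.879 Y109.591
G1 X69.836 Y85.040
G1 X66.989 Y61.444
G1 X64.093 Y41.931
G1 X59.905 Y29.627
M5

1 u = 1 mm; y_m = 163.562 − y.

[1] `<polygon>` rectangle, #000000→cut S799 F626: (96.751,126.249) → (159.371,126.249) → (159.371,66.109) → (96.751,66.109) → (96.751,126.249) (closed)

[2] `<path>` cubic bezier, #000000→cut S799 F626: (90.528,149.054) → (80.361,131.972) → (73.879,109.591) → (69.836,85.040) → (66.989,61.444) → (64.093,41.931) → (59.905,29.627)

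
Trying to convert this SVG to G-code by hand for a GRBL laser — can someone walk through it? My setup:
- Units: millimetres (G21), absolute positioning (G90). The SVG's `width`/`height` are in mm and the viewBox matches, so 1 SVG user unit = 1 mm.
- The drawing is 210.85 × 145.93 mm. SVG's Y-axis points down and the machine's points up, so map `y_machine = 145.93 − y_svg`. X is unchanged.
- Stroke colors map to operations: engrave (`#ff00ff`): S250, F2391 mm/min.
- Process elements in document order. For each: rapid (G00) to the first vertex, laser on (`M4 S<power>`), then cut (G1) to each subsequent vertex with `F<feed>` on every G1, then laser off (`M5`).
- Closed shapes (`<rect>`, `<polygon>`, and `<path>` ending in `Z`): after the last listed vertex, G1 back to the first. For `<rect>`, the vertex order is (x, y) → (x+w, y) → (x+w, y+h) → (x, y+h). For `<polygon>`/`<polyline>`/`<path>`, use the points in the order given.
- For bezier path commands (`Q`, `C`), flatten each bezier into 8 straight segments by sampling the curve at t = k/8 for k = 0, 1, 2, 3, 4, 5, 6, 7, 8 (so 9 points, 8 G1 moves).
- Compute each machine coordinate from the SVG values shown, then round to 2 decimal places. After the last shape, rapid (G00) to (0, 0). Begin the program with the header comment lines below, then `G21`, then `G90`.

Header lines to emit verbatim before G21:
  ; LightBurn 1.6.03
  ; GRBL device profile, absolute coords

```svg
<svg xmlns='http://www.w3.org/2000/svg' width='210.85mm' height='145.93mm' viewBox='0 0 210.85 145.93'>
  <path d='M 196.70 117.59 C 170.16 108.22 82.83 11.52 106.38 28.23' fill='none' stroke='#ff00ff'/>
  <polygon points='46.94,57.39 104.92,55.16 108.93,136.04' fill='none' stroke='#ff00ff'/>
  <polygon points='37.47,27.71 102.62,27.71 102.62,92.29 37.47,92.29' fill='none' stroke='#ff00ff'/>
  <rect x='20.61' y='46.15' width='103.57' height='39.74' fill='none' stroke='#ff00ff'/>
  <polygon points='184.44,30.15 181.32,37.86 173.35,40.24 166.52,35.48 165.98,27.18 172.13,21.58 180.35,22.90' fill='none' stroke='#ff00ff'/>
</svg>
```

Since the viewBox matches the mm dimensions, user units are millimetres directly. The only transform is the Y-flip y_m = 145.93 − y_svg.

Shape 1 is a cubic bezier drawn with `<path>`. Its stroke #ff00ff means engrave at S250, F2391. After flipping Y the toolpath is (196.70,28.34) → (184.23,35.56) → (168.08,48.61) → (150.25,65.14) → (132.76,82.80) → (117.61,99.24) → (106.83,112.10) → (102.41,119.04) → (106.38,117.70).

Shape 2 is a closed polygon drawn with `<polygon>`. Its stroke #ff00ff means engrave at S250, F2391. After flipping Y the toolpath is (46.94,88.54) → (104.92,90.77) → (108.93,9.89) → (46.94,88.54), returning to the start.

Shape 3 is a rectangle drawn with `<polygon>`. Its stroke #ff00ff means engrave at S250, F2391. After flipping Y the toolpath is (37.47,118.22) → (102.62,118.22) → (102.62,53.64) → (37.47,53.64) → (37.47,118.22), returning to the start.

Shape 4 is a rectangle drawn with `<rect>`. Its stroke #ff00ff means engrave at S250, F2391. After flipping Y the toolpath is (20.61,99.78) → (124.18,99.78) → (124.18,60.04) → (20.61,60.04) → (20.61,99.78), returning to the start.

Shape 5 is a regular polygon drawn with `<polygon>`. Its stroke #ff00ff means engrave at S250, F2391. After flipping Y the toolpath is (184.44,115.78) → (181.32,108.07) → (173.35,105.69) → (166.52,110.45) → (165.98,118.75) → (172.13,124.35) → (180.35,123.03) → (184.44,115.78), returning to the start.

; LightBurn 1.6.03
; GRBL device profile, absolute coords
G21
G90
G00 X196.70 Y28.34
M4 S250
G1 X184.23 Y35.56 F2391
G1 X168.08 Y48.61 F2391
G1 X150.25 Y65.14 F2391
G1 X132.76 Y82.80 F2391
G1 X117.61 Y99.24 F2391
G1 X106.83 Y112.10 F2391
G1 X102.41 Y119.04 F2391
G1 X106.38 Y117.70 F2391
M5
G00 X46.94 Y88.54
M4 S250
G1 X104.92 Y90.77 F2391
G1 X108.93 Y9.89 F2391
G1 X46.94 Y88.54 F2391
M5
G00 X37.47 Y118.22
M4 S250
G1 X102.62 Y118.22 F2391
G1 X102.62 Y53.64 F2391
G1 X37.47 Y53.64 F2391
G1 X37.47 Y118.22 F2391
M5
G00 X20.61 Y99.78
M4 S250
G1 X124.18 Y99.78 F2391
G1 X124.18 Y60.04 F2391
G1 X20.61 Y60.04 F2391
G1 X20.61 Y99.78 F2391
M5
G00 X184.44 Y115.78
M4 S250
G1 X181.32 Y108.07 F2391
G1 X173.35 Y105.69 F2391
G1 X166.52 Y110.45 F2391
G1 X165.98 Y118.75 F2391
G1 X172.13 Y124.35 F2391
G1 X180.35 Y123.03 F2391
G1 X184.44 Y115.78 F2391
M5
G00 X0.00 Y0.00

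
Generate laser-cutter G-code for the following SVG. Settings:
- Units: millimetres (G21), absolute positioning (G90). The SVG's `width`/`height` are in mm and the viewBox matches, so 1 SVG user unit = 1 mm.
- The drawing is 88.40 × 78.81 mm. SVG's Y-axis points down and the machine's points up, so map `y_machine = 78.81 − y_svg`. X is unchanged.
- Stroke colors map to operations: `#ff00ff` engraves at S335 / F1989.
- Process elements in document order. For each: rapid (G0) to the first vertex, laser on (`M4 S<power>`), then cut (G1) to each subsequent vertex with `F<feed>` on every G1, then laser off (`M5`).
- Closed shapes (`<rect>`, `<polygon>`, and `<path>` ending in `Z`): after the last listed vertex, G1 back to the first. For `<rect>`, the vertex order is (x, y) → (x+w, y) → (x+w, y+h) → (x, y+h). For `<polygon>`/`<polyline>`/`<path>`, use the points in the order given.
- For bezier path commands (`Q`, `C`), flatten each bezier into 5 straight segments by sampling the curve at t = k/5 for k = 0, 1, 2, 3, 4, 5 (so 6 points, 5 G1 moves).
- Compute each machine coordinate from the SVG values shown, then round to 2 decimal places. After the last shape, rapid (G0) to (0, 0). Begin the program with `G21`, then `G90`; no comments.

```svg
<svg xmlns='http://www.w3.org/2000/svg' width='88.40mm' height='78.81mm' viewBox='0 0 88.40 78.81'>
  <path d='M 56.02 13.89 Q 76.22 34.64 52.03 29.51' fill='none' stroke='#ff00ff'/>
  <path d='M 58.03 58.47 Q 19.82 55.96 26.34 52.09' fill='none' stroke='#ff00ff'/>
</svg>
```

Since the viewBox matches the mm dimensions, user units are millimetres directly. The only transform is the Y-flip y_m = 78.81 − y_svg.

Shape 1 is a quadratic bezier drawn with `<path>`. Its stroke #ff00ff means engrave at S335, F1989. After flipping Y the toolpath is (56.02,64.92) → (62.32,57.66) → (65.08,52.46) → (64.28,49.34) → (59.93,48.28) → (52.03,49.30).

Shape 2 is a quadratic bezier drawn with `<path>`. Its stroke #ff00ff means engrave at S335, F1989. After flipping Y the toolpath is (58.03,20.34) → (44.54,21.40) → (34.62,22.57) → (28.28,23.84) → (25.52,25.23) → (26.34,26.72).

G21
G90
G0 X56.02 Y64.92
M4 S335
G1 X62.32 Y57.66 F1989
G1 X65.08 Y52.46 F1989
G1 X64.28 Y49.34 F1989
G1 X59.93 Y48.28 F1989
G1 X52.03 Y49.30 F1989
M5
G0 X58.03 Y20.34
M4 S335
G1 X44.54 Y21.40 F1989
G1 X34.62 Y22.57 F1989
G1 X28.28 Y23.84 F1989
G1 X25.52 Y25.23 F1989
G1 X26.34 Y26.72 F1989
M5
G0 X0.00 Y0.00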